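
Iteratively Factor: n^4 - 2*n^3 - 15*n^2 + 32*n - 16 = (n - 4)*(n^3 + 2*n^2 - 7*n + 4) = (n - 4)*(n - 1)*(n^2 + 3*n - 4) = (n - 4)*(n - 1)^2*(n + 4)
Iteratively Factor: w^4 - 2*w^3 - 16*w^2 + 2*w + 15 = (w + 3)*(w^3 - 5*w^2 - w + 5) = (w - 5)*(w + 3)*(w^2 - 1) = (w - 5)*(w + 1)*(w + 3)*(w - 1)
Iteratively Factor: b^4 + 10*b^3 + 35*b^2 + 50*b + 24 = (b + 2)*(b^3 + 8*b^2 + 19*b + 12) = (b + 2)*(b + 4)*(b^2 + 4*b + 3) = (b + 1)*(b + 2)*(b + 4)*(b + 3)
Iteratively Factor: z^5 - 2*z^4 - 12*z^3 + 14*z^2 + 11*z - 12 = (z - 1)*(z^4 - z^3 - 13*z^2 + z + 12) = (z - 1)*(z + 1)*(z^3 - 2*z^2 - 11*z + 12) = (z - 1)*(z + 1)*(z + 3)*(z^2 - 5*z + 4) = (z - 1)^2*(z + 1)*(z + 3)*(z - 4)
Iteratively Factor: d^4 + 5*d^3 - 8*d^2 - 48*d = (d - 3)*(d^3 + 8*d^2 + 16*d) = (d - 3)*(d + 4)*(d^2 + 4*d) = d*(d - 3)*(d + 4)*(d + 4)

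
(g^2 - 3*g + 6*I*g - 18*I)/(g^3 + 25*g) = (g^2 + g*(-3 + 6*I) - 18*I)/(g^3 + 25*g)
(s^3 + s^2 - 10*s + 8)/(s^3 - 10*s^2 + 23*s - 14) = (s + 4)/(s - 7)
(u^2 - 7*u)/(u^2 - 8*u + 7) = u/(u - 1)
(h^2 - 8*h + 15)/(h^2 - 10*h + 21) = (h - 5)/(h - 7)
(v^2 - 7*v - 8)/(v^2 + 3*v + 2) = (v - 8)/(v + 2)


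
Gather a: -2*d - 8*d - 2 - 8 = -10*d - 10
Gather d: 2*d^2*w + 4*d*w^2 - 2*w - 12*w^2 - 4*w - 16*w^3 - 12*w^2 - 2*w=2*d^2*w + 4*d*w^2 - 16*w^3 - 24*w^2 - 8*w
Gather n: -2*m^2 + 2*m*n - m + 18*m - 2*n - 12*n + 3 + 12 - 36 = -2*m^2 + 17*m + n*(2*m - 14) - 21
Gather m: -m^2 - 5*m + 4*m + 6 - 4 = -m^2 - m + 2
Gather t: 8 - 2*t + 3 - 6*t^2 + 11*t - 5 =-6*t^2 + 9*t + 6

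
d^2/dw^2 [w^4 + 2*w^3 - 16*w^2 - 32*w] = 12*w^2 + 12*w - 32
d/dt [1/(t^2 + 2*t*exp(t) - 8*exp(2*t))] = 2*(-t*exp(t) - t + 8*exp(2*t) - exp(t))/(t^2 + 2*t*exp(t) - 8*exp(2*t))^2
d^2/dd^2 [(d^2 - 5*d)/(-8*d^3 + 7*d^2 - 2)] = 2*(-64*d^6 + 960*d^5 - 840*d^4 + 357*d^3 - 522*d^2 + 210*d - 4)/(512*d^9 - 1344*d^8 + 1176*d^7 + 41*d^6 - 672*d^5 + 294*d^4 + 96*d^3 - 84*d^2 + 8)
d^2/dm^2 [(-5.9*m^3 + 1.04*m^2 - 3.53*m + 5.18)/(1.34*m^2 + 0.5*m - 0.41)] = (1.4210854715202e-14*m^5 - 3.5527136788005e-15*m^4 - 23.503456*m^3 + 66.492504*m^2 + 3.236568*m + 7.184132)/(2.406104*m^6 + 2.6934*m^5 - 1.203588*m^4 - 1.5232*m^3 + 0.368262*m^2 + 0.25215*m - 0.068921)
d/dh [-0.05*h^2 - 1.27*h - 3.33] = -0.1*h - 1.27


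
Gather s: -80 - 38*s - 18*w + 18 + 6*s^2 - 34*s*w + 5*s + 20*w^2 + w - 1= 6*s^2 + s*(-34*w - 33) + 20*w^2 - 17*w - 63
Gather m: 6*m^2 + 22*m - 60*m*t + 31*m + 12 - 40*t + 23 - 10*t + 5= 6*m^2 + m*(53 - 60*t) - 50*t + 40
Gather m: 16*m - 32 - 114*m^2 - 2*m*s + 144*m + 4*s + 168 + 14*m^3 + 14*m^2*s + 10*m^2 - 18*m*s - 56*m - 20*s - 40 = 14*m^3 + m^2*(14*s - 104) + m*(104 - 20*s) - 16*s + 96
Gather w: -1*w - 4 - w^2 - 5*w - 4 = -w^2 - 6*w - 8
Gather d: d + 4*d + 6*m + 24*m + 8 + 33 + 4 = 5*d + 30*m + 45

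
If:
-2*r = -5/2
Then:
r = 5/4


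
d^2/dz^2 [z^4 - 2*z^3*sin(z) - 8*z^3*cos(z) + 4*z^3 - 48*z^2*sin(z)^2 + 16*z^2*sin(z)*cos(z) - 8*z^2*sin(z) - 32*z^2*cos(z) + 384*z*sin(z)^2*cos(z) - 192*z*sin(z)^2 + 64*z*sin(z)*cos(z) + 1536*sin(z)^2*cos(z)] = 2*z^3*sin(z) + 8*z^3*cos(z) + 56*z^2*sin(z) - 32*z^2*sin(2*z) + 20*z^2*cos(z) - 96*z^2*cos(2*z) + 12*z^2 + 116*z*sin(z) - 320*sqrt(2)*z*sin(2*z + pi/4) - 176*z*cos(z) + 864*z*cos(3*z) + 24*z - 208*sin(z) - 368*sin(2*z) + 576*sin(3*z) - 448*cos(z) + 176*cos(2*z) + 3456*cos(3*z) - 48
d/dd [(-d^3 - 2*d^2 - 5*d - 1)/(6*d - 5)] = (-12*d^3 + 3*d^2 + 20*d + 31)/(36*d^2 - 60*d + 25)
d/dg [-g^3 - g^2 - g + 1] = -3*g^2 - 2*g - 1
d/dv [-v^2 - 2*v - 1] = -2*v - 2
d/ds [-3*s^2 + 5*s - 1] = 5 - 6*s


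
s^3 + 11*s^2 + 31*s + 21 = (s + 1)*(s + 3)*(s + 7)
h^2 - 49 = (h - 7)*(h + 7)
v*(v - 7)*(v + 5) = v^3 - 2*v^2 - 35*v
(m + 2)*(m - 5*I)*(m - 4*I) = m^3 + 2*m^2 - 9*I*m^2 - 20*m - 18*I*m - 40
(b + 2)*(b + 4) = b^2 + 6*b + 8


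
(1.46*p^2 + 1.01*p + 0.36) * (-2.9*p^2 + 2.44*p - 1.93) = -4.234*p^4 + 0.6334*p^3 - 1.3974*p^2 - 1.0709*p - 0.6948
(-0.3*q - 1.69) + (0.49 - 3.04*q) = -3.34*q - 1.2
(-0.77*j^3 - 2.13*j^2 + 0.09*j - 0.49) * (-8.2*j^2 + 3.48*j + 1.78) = 6.314*j^5 + 14.7864*j^4 - 9.521*j^3 + 0.5398*j^2 - 1.545*j - 0.8722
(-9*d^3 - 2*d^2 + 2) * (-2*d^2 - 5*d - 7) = 18*d^5 + 49*d^4 + 73*d^3 + 10*d^2 - 10*d - 14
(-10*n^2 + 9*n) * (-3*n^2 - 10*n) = 30*n^4 + 73*n^3 - 90*n^2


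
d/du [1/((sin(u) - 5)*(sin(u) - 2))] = (7 - 2*sin(u))*cos(u)/((sin(u) - 5)^2*(sin(u) - 2)^2)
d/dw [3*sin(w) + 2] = 3*cos(w)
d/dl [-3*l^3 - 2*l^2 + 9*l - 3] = -9*l^2 - 4*l + 9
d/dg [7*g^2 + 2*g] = 14*g + 2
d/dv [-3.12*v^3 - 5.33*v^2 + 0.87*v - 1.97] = -9.36*v^2 - 10.66*v + 0.87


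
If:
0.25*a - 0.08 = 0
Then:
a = 0.32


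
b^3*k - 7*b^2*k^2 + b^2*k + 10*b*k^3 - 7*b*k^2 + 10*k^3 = (b - 5*k)*(b - 2*k)*(b*k + k)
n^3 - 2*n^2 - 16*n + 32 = (n - 4)*(n - 2)*(n + 4)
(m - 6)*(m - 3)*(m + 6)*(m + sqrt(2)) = m^4 - 3*m^3 + sqrt(2)*m^3 - 36*m^2 - 3*sqrt(2)*m^2 - 36*sqrt(2)*m + 108*m + 108*sqrt(2)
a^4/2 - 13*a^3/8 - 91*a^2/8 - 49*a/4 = a*(a/2 + 1)*(a - 7)*(a + 7/4)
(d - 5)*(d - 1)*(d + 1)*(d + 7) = d^4 + 2*d^3 - 36*d^2 - 2*d + 35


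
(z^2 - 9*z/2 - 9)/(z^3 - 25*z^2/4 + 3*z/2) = 2*(2*z + 3)/(z*(4*z - 1))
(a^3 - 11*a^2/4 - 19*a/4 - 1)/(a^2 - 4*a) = a + 5/4 + 1/(4*a)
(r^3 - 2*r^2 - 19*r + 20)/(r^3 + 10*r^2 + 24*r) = (r^2 - 6*r + 5)/(r*(r + 6))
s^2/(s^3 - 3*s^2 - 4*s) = s/(s^2 - 3*s - 4)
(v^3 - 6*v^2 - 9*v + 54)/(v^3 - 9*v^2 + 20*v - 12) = (v^2 - 9)/(v^2 - 3*v + 2)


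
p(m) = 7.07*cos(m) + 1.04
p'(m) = -7.07*sin(m)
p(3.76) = -4.72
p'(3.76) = 4.10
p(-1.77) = -0.36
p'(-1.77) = 6.93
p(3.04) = -5.99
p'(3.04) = -0.72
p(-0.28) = 7.83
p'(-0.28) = 1.95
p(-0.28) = 7.83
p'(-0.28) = 1.95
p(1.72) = -0.01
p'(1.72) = -6.99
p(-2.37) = -4.03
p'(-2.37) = 4.93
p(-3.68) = -5.03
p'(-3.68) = -3.63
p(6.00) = 7.83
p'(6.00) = 1.98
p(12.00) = 7.01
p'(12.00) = 3.79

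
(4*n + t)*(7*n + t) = 28*n^2 + 11*n*t + t^2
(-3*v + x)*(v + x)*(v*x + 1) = -3*v^3*x - 2*v^2*x^2 - 3*v^2 + v*x^3 - 2*v*x + x^2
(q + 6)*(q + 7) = q^2 + 13*q + 42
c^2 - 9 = (c - 3)*(c + 3)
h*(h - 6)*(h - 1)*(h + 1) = h^4 - 6*h^3 - h^2 + 6*h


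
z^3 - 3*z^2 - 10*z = z*(z - 5)*(z + 2)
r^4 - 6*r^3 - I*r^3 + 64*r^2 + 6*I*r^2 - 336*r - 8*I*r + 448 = (r - 4)*(r - 2)*(r - 8*I)*(r + 7*I)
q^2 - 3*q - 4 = (q - 4)*(q + 1)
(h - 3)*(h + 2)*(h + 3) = h^3 + 2*h^2 - 9*h - 18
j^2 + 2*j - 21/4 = (j - 3/2)*(j + 7/2)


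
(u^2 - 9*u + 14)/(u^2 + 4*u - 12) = (u - 7)/(u + 6)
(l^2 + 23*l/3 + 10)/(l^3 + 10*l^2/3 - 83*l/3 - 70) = (3*l + 5)/(3*l^2 - 8*l - 35)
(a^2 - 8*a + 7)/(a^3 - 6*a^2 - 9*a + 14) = 1/(a + 2)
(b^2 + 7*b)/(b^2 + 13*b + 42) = b/(b + 6)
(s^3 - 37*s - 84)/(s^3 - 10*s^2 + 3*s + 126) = (s + 4)/(s - 6)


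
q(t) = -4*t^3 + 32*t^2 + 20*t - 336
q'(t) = -12*t^2 + 64*t + 20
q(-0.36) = -338.87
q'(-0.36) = -4.60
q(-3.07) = 19.93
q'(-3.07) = -289.58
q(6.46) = 50.27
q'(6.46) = -67.34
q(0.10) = -333.68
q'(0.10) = 26.28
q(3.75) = -21.94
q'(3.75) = 91.25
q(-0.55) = -336.65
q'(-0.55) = -18.83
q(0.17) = -331.69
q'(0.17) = 30.53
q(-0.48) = -337.78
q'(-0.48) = -13.48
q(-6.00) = 1560.00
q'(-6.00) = -796.00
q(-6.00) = 1560.00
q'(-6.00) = -796.00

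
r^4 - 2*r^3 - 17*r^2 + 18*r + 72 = (r - 4)*(r - 3)*(r + 2)*(r + 3)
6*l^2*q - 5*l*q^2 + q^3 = q*(-3*l + q)*(-2*l + q)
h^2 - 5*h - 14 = (h - 7)*(h + 2)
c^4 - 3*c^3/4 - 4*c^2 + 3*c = c*(c - 2)*(c - 3/4)*(c + 2)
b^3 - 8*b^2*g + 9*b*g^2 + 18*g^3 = (b - 6*g)*(b - 3*g)*(b + g)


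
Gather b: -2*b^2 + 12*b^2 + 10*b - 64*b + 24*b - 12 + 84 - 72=10*b^2 - 30*b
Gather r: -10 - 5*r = -5*r - 10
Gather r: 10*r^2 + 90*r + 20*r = 10*r^2 + 110*r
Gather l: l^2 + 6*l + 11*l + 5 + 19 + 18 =l^2 + 17*l + 42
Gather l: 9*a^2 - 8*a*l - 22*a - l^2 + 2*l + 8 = 9*a^2 - 22*a - l^2 + l*(2 - 8*a) + 8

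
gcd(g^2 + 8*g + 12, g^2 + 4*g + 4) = g + 2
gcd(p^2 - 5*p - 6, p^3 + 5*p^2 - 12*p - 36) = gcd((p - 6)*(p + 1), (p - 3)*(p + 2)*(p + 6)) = 1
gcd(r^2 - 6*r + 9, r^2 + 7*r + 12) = 1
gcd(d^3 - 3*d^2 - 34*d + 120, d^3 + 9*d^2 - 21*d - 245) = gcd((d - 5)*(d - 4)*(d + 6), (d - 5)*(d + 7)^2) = d - 5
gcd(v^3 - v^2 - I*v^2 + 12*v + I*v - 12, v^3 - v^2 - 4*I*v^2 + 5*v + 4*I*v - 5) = v - 1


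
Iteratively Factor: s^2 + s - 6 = (s - 2)*(s + 3)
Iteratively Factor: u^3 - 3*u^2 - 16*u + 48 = (u - 4)*(u^2 + u - 12) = (u - 4)*(u - 3)*(u + 4)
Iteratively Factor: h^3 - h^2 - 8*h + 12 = (h - 2)*(h^2 + h - 6) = (h - 2)*(h + 3)*(h - 2)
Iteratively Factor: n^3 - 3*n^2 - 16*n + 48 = (n - 4)*(n^2 + n - 12) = (n - 4)*(n + 4)*(n - 3)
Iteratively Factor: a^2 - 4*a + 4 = (a - 2)*(a - 2)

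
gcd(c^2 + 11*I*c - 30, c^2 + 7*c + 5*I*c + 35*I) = c + 5*I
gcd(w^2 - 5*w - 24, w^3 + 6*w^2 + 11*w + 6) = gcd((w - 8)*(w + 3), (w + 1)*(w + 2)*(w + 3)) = w + 3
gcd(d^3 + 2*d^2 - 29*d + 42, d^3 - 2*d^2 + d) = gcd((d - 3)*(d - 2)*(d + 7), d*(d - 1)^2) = 1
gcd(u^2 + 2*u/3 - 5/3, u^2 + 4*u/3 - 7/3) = u - 1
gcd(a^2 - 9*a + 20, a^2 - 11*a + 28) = a - 4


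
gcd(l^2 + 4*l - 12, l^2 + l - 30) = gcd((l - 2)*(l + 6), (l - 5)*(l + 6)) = l + 6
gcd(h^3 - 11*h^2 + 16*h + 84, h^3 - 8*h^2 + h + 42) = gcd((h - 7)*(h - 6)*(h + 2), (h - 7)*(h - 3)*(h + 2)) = h^2 - 5*h - 14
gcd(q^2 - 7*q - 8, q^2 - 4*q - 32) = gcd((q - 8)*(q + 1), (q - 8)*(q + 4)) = q - 8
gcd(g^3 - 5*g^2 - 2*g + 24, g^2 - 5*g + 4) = g - 4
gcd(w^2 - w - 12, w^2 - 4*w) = w - 4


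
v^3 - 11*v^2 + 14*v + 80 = (v - 8)*(v - 5)*(v + 2)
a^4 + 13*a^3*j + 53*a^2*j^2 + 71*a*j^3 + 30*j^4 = (a + j)^2*(a + 5*j)*(a + 6*j)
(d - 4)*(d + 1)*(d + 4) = d^3 + d^2 - 16*d - 16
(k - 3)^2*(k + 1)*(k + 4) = k^4 - k^3 - 17*k^2 + 21*k + 36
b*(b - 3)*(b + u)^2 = b^4 + 2*b^3*u - 3*b^3 + b^2*u^2 - 6*b^2*u - 3*b*u^2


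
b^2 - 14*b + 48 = (b - 8)*(b - 6)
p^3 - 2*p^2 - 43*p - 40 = (p - 8)*(p + 1)*(p + 5)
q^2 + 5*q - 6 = (q - 1)*(q + 6)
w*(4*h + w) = 4*h*w + w^2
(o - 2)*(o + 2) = o^2 - 4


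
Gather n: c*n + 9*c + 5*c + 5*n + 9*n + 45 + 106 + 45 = 14*c + n*(c + 14) + 196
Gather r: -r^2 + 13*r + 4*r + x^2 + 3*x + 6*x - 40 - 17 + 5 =-r^2 + 17*r + x^2 + 9*x - 52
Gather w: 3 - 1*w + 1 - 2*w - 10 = -3*w - 6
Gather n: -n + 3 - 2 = 1 - n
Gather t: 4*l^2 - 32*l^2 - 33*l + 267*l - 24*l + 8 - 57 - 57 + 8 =-28*l^2 + 210*l - 98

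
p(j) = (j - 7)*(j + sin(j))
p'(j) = j + (j - 7)*(cos(j) + 1) + sin(j)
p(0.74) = -8.85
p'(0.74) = -9.47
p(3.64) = -10.62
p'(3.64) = 2.75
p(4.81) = -8.35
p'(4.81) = 1.41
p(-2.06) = 26.66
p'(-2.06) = -7.75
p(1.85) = -14.48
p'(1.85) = -0.92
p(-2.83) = 30.83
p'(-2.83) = -3.61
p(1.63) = -14.11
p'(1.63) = -2.42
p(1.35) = -13.14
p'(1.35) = -4.56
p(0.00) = 0.00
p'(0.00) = -14.00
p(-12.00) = 217.81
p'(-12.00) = -46.50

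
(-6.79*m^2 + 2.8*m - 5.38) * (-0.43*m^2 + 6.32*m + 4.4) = 2.9197*m^4 - 44.1168*m^3 - 9.8666*m^2 - 21.6816*m - 23.672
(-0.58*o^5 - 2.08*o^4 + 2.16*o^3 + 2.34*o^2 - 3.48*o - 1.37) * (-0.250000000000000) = 0.145*o^5 + 0.52*o^4 - 0.54*o^3 - 0.585*o^2 + 0.87*o + 0.3425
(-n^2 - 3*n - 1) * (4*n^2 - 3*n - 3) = -4*n^4 - 9*n^3 + 8*n^2 + 12*n + 3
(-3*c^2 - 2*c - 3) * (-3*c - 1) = 9*c^3 + 9*c^2 + 11*c + 3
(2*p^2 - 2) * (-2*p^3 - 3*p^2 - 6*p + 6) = -4*p^5 - 6*p^4 - 8*p^3 + 18*p^2 + 12*p - 12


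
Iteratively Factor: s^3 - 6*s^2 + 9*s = (s - 3)*(s^2 - 3*s) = s*(s - 3)*(s - 3)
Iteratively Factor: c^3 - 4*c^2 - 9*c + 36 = (c - 3)*(c^2 - c - 12) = (c - 3)*(c + 3)*(c - 4)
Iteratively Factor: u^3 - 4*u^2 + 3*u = (u - 3)*(u^2 - u) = (u - 3)*(u - 1)*(u)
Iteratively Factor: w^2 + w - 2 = (w - 1)*(w + 2)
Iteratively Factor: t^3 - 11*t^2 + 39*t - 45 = (t - 3)*(t^2 - 8*t + 15) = (t - 5)*(t - 3)*(t - 3)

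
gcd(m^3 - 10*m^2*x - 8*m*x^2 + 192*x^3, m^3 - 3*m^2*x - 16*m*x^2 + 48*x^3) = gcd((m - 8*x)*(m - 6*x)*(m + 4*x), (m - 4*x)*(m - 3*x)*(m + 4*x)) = m + 4*x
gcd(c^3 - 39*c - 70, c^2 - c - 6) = c + 2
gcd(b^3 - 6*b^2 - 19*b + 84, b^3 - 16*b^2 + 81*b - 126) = b^2 - 10*b + 21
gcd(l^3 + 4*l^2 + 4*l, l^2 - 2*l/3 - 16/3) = l + 2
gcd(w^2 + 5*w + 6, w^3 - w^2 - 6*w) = w + 2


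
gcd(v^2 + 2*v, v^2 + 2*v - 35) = 1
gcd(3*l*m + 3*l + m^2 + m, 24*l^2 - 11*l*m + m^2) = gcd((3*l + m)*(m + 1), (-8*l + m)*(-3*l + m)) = 1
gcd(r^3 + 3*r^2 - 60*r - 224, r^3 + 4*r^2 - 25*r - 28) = r + 7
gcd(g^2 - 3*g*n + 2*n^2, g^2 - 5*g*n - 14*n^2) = 1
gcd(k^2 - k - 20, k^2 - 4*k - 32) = k + 4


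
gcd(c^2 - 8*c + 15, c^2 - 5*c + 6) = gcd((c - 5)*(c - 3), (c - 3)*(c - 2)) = c - 3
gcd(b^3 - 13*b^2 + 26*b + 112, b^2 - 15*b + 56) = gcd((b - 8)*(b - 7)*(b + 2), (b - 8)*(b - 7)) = b^2 - 15*b + 56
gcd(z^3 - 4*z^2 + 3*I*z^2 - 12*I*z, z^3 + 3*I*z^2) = z^2 + 3*I*z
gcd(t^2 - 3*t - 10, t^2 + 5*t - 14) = 1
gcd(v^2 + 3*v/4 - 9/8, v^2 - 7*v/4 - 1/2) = 1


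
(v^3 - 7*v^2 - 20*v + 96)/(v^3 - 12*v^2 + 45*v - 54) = (v^2 - 4*v - 32)/(v^2 - 9*v + 18)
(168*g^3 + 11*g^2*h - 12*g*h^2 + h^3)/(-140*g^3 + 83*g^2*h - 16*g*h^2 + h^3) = (-24*g^2 - 5*g*h + h^2)/(20*g^2 - 9*g*h + h^2)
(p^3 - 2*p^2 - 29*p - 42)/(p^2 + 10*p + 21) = (p^2 - 5*p - 14)/(p + 7)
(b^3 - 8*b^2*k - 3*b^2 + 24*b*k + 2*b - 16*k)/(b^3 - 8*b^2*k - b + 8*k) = (b - 2)/(b + 1)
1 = 1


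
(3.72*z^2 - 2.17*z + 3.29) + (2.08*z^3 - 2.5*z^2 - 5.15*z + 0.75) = 2.08*z^3 + 1.22*z^2 - 7.32*z + 4.04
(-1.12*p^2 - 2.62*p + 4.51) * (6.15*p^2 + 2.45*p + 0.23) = -6.888*p^4 - 18.857*p^3 + 21.0599*p^2 + 10.4469*p + 1.0373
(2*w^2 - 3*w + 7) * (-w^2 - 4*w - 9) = -2*w^4 - 5*w^3 - 13*w^2 - w - 63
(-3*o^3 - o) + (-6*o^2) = -3*o^3 - 6*o^2 - o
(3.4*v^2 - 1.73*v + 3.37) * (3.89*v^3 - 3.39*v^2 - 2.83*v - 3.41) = 13.226*v^5 - 18.2557*v^4 + 9.352*v^3 - 18.1224*v^2 - 3.6378*v - 11.4917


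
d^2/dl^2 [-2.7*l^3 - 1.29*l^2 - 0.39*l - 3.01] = -16.2*l - 2.58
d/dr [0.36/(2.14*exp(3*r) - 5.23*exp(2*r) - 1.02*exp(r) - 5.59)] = (-2.3112*exp(2*r) + 3.7656*exp(r) + 0.3672)*exp(r)/(-2.14*exp(3*r) + 5.23*exp(2*r) + 1.02*exp(r) + 5.59)^2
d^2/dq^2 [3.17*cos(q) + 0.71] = -3.17*cos(q)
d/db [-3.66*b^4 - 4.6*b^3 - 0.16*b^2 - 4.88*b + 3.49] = -14.64*b^3 - 13.8*b^2 - 0.32*b - 4.88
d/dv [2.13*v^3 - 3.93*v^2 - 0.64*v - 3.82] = 6.39*v^2 - 7.86*v - 0.64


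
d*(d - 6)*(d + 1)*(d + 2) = d^4 - 3*d^3 - 16*d^2 - 12*d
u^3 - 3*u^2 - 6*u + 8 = (u - 4)*(u - 1)*(u + 2)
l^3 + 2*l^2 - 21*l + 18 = (l - 3)*(l - 1)*(l + 6)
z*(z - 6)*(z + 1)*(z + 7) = z^4 + 2*z^3 - 41*z^2 - 42*z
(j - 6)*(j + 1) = j^2 - 5*j - 6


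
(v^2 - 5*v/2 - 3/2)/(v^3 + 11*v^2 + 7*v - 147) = (v + 1/2)/(v^2 + 14*v + 49)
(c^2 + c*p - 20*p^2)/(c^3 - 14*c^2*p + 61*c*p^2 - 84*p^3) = (c + 5*p)/(c^2 - 10*c*p + 21*p^2)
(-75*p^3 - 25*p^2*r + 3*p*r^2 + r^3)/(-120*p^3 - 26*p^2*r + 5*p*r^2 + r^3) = (15*p^2 + 8*p*r + r^2)/(24*p^2 + 10*p*r + r^2)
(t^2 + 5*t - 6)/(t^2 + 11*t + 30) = (t - 1)/(t + 5)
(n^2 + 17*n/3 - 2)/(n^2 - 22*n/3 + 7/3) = (n + 6)/(n - 7)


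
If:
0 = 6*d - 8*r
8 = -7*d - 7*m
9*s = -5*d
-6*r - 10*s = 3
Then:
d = 54/19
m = -530/133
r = 81/38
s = -30/19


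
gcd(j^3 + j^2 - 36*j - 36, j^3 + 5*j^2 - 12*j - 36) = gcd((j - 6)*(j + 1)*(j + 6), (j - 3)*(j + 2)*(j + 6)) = j + 6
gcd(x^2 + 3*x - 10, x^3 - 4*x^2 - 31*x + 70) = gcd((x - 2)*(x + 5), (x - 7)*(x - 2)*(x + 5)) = x^2 + 3*x - 10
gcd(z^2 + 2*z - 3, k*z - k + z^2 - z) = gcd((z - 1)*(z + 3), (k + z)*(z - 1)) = z - 1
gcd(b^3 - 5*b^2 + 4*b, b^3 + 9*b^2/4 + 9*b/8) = b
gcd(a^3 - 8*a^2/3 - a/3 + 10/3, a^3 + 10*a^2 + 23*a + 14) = a + 1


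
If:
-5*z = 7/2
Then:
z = -7/10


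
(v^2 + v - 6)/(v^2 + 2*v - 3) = (v - 2)/(v - 1)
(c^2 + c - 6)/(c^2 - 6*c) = (c^2 + c - 6)/(c*(c - 6))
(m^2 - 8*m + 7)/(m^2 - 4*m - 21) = (m - 1)/(m + 3)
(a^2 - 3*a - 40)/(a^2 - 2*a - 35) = (a - 8)/(a - 7)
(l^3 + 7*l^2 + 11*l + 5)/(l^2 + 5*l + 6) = (l^3 + 7*l^2 + 11*l + 5)/(l^2 + 5*l + 6)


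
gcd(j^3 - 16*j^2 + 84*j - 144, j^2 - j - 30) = j - 6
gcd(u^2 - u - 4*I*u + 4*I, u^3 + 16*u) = u - 4*I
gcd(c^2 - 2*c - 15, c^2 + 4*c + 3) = c + 3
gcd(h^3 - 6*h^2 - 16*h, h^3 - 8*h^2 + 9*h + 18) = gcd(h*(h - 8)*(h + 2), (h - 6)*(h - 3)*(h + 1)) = 1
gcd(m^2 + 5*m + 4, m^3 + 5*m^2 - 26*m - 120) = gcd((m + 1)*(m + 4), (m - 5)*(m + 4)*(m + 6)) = m + 4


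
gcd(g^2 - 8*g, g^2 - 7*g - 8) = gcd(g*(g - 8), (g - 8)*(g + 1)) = g - 8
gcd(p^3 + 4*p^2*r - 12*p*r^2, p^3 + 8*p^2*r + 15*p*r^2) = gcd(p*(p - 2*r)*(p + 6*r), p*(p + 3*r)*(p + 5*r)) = p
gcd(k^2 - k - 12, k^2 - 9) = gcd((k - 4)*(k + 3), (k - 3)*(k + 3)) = k + 3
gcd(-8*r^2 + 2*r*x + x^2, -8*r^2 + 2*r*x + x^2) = -8*r^2 + 2*r*x + x^2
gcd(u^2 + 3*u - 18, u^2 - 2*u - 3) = u - 3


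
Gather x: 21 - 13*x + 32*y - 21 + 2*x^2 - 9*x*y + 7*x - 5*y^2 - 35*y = 2*x^2 + x*(-9*y - 6) - 5*y^2 - 3*y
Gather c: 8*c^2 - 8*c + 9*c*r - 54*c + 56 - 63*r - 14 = 8*c^2 + c*(9*r - 62) - 63*r + 42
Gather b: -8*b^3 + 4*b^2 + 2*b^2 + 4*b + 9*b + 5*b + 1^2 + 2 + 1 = -8*b^3 + 6*b^2 + 18*b + 4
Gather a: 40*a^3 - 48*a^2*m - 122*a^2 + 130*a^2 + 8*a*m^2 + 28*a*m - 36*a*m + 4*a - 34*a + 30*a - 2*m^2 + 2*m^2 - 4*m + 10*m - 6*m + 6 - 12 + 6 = 40*a^3 + a^2*(8 - 48*m) + a*(8*m^2 - 8*m)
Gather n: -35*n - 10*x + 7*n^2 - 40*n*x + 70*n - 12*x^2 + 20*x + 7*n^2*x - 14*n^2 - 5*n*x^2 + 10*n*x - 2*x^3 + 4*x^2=n^2*(7*x - 7) + n*(-5*x^2 - 30*x + 35) - 2*x^3 - 8*x^2 + 10*x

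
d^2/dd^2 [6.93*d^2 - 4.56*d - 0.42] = 13.8600000000000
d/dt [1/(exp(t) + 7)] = -exp(t)/(exp(t) + 7)^2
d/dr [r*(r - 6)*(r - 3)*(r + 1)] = 4*r^3 - 24*r^2 + 18*r + 18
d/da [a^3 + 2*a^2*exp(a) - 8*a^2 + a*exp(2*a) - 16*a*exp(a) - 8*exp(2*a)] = 2*a^2*exp(a) + 3*a^2 + 2*a*exp(2*a) - 12*a*exp(a) - 16*a - 15*exp(2*a) - 16*exp(a)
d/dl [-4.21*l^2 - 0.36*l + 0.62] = -8.42*l - 0.36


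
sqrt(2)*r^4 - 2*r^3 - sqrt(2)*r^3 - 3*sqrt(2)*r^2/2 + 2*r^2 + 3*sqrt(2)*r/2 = r*(r - 1)*(r - 3*sqrt(2)/2)*(sqrt(2)*r + 1)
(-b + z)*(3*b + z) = -3*b^2 + 2*b*z + z^2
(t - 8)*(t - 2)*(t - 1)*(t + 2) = t^4 - 9*t^3 + 4*t^2 + 36*t - 32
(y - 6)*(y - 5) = y^2 - 11*y + 30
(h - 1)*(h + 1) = h^2 - 1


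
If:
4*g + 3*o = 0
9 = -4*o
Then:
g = 27/16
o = -9/4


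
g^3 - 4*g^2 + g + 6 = (g - 3)*(g - 2)*(g + 1)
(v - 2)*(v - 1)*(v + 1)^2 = v^4 - v^3 - 3*v^2 + v + 2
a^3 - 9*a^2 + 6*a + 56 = (a - 7)*(a - 4)*(a + 2)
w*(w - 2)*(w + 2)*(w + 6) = w^4 + 6*w^3 - 4*w^2 - 24*w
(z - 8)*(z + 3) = z^2 - 5*z - 24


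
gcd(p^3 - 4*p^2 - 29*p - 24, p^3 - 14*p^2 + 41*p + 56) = p^2 - 7*p - 8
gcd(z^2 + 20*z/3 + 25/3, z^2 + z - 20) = z + 5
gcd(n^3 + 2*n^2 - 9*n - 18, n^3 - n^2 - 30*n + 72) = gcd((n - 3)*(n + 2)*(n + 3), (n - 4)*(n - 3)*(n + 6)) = n - 3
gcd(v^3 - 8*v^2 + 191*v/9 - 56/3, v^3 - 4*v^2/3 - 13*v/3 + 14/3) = v - 7/3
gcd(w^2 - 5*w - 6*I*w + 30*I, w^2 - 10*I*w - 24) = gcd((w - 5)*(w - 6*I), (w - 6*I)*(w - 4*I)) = w - 6*I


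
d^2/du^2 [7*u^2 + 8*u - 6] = 14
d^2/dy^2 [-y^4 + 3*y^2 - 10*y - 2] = 6 - 12*y^2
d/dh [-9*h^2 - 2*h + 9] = -18*h - 2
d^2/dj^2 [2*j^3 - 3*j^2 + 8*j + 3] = 12*j - 6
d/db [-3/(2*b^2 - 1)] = 12*b/(2*b^2 - 1)^2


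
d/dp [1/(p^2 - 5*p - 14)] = (5 - 2*p)/(-p^2 + 5*p + 14)^2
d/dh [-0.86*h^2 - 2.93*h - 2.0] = -1.72*h - 2.93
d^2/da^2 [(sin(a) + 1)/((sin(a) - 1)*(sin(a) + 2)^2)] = -(4*sin(a)^4 + 6*sin(a)^3 + 18*sin(a)^2 + 20*sin(a) + 6)/((sin(a) - 1)^2*(sin(a) + 2)^4)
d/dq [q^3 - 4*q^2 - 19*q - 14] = 3*q^2 - 8*q - 19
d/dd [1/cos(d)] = sin(d)/cos(d)^2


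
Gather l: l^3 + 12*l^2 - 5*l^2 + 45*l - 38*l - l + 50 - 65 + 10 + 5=l^3 + 7*l^2 + 6*l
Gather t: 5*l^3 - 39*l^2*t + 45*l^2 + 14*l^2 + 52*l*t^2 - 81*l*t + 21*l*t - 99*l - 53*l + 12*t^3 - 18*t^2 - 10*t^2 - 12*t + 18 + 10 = 5*l^3 + 59*l^2 - 152*l + 12*t^3 + t^2*(52*l - 28) + t*(-39*l^2 - 60*l - 12) + 28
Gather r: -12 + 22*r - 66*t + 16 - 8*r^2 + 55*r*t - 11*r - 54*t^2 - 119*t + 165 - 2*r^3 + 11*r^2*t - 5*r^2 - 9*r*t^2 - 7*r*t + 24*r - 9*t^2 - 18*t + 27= -2*r^3 + r^2*(11*t - 13) + r*(-9*t^2 + 48*t + 35) - 63*t^2 - 203*t + 196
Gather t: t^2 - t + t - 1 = t^2 - 1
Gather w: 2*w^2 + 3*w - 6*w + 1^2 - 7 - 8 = 2*w^2 - 3*w - 14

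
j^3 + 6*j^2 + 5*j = j*(j + 1)*(j + 5)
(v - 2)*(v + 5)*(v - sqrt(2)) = v^3 - sqrt(2)*v^2 + 3*v^2 - 10*v - 3*sqrt(2)*v + 10*sqrt(2)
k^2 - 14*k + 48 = (k - 8)*(k - 6)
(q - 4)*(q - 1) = q^2 - 5*q + 4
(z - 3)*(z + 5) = z^2 + 2*z - 15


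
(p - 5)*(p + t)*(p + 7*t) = p^3 + 8*p^2*t - 5*p^2 + 7*p*t^2 - 40*p*t - 35*t^2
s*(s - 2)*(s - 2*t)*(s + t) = s^4 - s^3*t - 2*s^3 - 2*s^2*t^2 + 2*s^2*t + 4*s*t^2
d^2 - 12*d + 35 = (d - 7)*(d - 5)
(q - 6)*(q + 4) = q^2 - 2*q - 24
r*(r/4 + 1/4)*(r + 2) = r^3/4 + 3*r^2/4 + r/2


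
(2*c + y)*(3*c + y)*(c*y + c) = 6*c^3*y + 6*c^3 + 5*c^2*y^2 + 5*c^2*y + c*y^3 + c*y^2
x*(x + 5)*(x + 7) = x^3 + 12*x^2 + 35*x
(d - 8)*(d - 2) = d^2 - 10*d + 16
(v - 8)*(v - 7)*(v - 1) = v^3 - 16*v^2 + 71*v - 56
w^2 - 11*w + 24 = (w - 8)*(w - 3)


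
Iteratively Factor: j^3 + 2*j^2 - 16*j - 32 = (j + 2)*(j^2 - 16) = (j + 2)*(j + 4)*(j - 4)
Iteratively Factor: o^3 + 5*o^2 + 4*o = (o + 4)*(o^2 + o) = o*(o + 4)*(o + 1)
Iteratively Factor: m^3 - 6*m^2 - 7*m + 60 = (m + 3)*(m^2 - 9*m + 20) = (m - 5)*(m + 3)*(m - 4)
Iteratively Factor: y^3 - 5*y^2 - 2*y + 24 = (y - 4)*(y^2 - y - 6) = (y - 4)*(y + 2)*(y - 3)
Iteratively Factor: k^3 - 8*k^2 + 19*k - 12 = (k - 4)*(k^2 - 4*k + 3) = (k - 4)*(k - 1)*(k - 3)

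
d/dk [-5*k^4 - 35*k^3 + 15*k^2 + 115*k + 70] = -20*k^3 - 105*k^2 + 30*k + 115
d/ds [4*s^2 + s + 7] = 8*s + 1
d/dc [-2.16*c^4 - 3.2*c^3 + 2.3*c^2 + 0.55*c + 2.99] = -8.64*c^3 - 9.6*c^2 + 4.6*c + 0.55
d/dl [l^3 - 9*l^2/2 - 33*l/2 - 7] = 3*l^2 - 9*l - 33/2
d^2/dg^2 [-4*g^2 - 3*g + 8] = -8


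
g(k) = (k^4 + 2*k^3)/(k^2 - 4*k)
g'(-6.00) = -6.96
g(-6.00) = 14.40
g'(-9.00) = -12.57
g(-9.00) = 43.62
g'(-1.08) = 0.12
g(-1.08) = -0.21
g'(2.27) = -21.54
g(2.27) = -12.72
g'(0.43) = -0.67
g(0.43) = -0.13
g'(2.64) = -40.62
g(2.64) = -23.78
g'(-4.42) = -4.19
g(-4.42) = 5.61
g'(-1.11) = 0.10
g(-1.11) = -0.21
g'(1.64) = -7.96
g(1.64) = -4.15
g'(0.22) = -0.28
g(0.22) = -0.03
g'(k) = (4 - 2*k)*(k^4 + 2*k^3)/(k^2 - 4*k)^2 + (4*k^3 + 6*k^2)/(k^2 - 4*k) = 2*k*(k^2 - 5*k - 8)/(k^2 - 8*k + 16)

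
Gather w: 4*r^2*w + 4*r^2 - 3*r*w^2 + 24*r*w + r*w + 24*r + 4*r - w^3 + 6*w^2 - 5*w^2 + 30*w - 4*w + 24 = 4*r^2 + 28*r - w^3 + w^2*(1 - 3*r) + w*(4*r^2 + 25*r + 26) + 24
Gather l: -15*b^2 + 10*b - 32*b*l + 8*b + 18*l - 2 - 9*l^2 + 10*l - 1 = -15*b^2 + 18*b - 9*l^2 + l*(28 - 32*b) - 3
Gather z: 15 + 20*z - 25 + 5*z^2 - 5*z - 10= 5*z^2 + 15*z - 20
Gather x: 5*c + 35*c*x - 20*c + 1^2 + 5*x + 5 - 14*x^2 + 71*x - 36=-15*c - 14*x^2 + x*(35*c + 76) - 30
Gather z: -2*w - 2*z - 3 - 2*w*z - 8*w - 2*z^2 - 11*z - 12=-10*w - 2*z^2 + z*(-2*w - 13) - 15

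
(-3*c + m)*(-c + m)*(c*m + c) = 3*c^3*m + 3*c^3 - 4*c^2*m^2 - 4*c^2*m + c*m^3 + c*m^2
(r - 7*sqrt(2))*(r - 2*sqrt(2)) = r^2 - 9*sqrt(2)*r + 28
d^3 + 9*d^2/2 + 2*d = d*(d + 1/2)*(d + 4)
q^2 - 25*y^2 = (q - 5*y)*(q + 5*y)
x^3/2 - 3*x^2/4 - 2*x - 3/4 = (x/2 + 1/2)*(x - 3)*(x + 1/2)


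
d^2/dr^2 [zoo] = 0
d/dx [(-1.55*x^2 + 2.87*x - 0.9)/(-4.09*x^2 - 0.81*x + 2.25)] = (12.9938*x^2 - 14.337*x + 5.7285)/(16.7281*x^4 + 6.6258*x^3 - 17.7489*x^2 - 3.645*x + 5.0625)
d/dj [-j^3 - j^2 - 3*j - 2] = -3*j^2 - 2*j - 3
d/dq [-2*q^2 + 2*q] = 2 - 4*q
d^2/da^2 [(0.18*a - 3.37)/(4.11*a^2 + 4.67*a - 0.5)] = ((26.0202 - 4.4388*a)*(4.11*a^2 + 4.67*a - 0.5) + (0.18*a - 3.37)*(8.22*a + 4.67)*(16.44*a + 9.34))/(4.11*a^2 + 4.67*a - 0.5)^3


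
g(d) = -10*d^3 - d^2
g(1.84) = -65.68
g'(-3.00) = -264.00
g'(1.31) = -54.10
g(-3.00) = 261.00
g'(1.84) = -105.25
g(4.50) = -931.50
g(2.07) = -92.98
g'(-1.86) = -100.07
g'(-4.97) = -731.09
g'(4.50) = -616.50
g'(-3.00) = -264.00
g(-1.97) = 72.57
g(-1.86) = 60.89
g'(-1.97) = -112.49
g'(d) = -30*d^2 - 2*d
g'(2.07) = -132.69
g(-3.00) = 261.00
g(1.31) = -24.20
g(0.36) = -0.60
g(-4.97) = 1202.93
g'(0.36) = -4.61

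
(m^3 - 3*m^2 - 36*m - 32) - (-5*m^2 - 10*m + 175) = m^3 + 2*m^2 - 26*m - 207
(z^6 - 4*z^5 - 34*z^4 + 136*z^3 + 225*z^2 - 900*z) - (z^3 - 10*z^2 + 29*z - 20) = z^6 - 4*z^5 - 34*z^4 + 135*z^3 + 235*z^2 - 929*z + 20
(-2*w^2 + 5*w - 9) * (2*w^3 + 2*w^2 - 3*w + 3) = -4*w^5 + 6*w^4 - 2*w^3 - 39*w^2 + 42*w - 27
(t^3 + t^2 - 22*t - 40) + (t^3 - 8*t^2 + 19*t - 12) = 2*t^3 - 7*t^2 - 3*t - 52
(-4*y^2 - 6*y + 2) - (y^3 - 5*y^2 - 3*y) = -y^3 + y^2 - 3*y + 2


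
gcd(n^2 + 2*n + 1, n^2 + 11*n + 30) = 1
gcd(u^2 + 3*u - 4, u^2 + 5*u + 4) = u + 4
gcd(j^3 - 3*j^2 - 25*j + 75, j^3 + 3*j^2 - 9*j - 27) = j - 3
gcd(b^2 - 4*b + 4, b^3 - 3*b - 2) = b - 2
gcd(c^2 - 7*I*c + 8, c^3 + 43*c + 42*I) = c + I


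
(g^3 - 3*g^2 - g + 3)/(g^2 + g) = g - 4 + 3/g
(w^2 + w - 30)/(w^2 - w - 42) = (w - 5)/(w - 7)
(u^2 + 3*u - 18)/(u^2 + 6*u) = (u - 3)/u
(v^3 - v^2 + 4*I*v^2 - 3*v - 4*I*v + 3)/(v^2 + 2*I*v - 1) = (v^2 + v*(-1 + 3*I) - 3*I)/(v + I)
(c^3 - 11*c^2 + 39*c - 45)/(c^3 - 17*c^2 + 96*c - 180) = (c^2 - 6*c + 9)/(c^2 - 12*c + 36)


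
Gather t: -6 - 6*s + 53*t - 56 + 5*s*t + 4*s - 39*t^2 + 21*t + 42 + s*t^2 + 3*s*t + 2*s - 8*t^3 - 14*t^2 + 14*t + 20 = -8*t^3 + t^2*(s - 53) + t*(8*s + 88)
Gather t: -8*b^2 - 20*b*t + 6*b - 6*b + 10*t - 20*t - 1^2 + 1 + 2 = -8*b^2 + t*(-20*b - 10) + 2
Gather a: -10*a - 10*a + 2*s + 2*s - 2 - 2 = -20*a + 4*s - 4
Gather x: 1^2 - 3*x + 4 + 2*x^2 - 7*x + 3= 2*x^2 - 10*x + 8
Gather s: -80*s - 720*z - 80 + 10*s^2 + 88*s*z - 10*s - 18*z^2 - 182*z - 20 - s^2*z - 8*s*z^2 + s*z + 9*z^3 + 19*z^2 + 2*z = s^2*(10 - z) + s*(-8*z^2 + 89*z - 90) + 9*z^3 + z^2 - 900*z - 100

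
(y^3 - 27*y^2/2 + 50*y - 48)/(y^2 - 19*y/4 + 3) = 2*(2*y^2 - 19*y + 24)/(4*y - 3)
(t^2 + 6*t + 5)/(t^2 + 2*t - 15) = (t + 1)/(t - 3)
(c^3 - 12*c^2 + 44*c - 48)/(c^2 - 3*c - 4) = (c^2 - 8*c + 12)/(c + 1)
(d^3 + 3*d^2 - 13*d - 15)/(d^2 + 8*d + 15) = (d^2 - 2*d - 3)/(d + 3)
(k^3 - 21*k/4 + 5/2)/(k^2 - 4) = (k^2 + 2*k - 5/4)/(k + 2)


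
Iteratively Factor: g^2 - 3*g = (g)*(g - 3)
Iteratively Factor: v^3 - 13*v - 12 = (v + 3)*(v^2 - 3*v - 4) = (v + 1)*(v + 3)*(v - 4)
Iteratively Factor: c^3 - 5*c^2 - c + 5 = (c - 5)*(c^2 - 1) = (c - 5)*(c - 1)*(c + 1)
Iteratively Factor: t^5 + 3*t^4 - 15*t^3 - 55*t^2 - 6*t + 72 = (t + 3)*(t^4 - 15*t^2 - 10*t + 24) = (t + 3)^2*(t^3 - 3*t^2 - 6*t + 8) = (t - 4)*(t + 3)^2*(t^2 + t - 2) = (t - 4)*(t - 1)*(t + 3)^2*(t + 2)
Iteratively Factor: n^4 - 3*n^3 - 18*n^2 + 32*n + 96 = (n - 4)*(n^3 + n^2 - 14*n - 24) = (n - 4)^2*(n^2 + 5*n + 6) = (n - 4)^2*(n + 3)*(n + 2)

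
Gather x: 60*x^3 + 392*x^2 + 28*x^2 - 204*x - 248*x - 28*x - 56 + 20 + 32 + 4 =60*x^3 + 420*x^2 - 480*x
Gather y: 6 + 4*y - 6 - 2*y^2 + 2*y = -2*y^2 + 6*y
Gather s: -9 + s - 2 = s - 11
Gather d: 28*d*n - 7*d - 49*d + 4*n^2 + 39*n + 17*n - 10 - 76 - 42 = d*(28*n - 56) + 4*n^2 + 56*n - 128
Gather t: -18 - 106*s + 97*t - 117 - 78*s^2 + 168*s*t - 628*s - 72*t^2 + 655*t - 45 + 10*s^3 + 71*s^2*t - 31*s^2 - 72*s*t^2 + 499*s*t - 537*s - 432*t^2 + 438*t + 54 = 10*s^3 - 109*s^2 - 1271*s + t^2*(-72*s - 504) + t*(71*s^2 + 667*s + 1190) - 126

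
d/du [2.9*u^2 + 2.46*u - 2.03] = 5.8*u + 2.46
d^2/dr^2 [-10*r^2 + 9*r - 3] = -20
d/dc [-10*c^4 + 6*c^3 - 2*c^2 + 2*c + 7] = -40*c^3 + 18*c^2 - 4*c + 2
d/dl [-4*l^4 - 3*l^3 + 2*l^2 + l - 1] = -16*l^3 - 9*l^2 + 4*l + 1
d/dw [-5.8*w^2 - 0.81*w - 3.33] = -11.6*w - 0.81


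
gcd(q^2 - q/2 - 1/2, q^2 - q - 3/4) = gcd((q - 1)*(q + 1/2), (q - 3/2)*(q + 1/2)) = q + 1/2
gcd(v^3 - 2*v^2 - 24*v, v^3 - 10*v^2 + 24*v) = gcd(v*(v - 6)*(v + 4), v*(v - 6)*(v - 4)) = v^2 - 6*v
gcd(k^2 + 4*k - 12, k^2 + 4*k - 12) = k^2 + 4*k - 12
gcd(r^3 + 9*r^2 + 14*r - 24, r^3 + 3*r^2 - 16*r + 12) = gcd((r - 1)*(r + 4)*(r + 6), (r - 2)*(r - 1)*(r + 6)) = r^2 + 5*r - 6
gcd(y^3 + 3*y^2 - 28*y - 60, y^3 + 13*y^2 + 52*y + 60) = y^2 + 8*y + 12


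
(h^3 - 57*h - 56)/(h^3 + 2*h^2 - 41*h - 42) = (h - 8)/(h - 6)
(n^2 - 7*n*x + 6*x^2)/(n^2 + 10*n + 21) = (n^2 - 7*n*x + 6*x^2)/(n^2 + 10*n + 21)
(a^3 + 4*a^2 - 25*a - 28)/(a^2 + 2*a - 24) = (a^2 + 8*a + 7)/(a + 6)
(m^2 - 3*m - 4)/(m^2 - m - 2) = (m - 4)/(m - 2)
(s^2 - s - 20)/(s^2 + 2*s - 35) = (s + 4)/(s + 7)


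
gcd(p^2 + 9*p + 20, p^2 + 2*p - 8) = p + 4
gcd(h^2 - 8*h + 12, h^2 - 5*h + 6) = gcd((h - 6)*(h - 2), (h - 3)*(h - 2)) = h - 2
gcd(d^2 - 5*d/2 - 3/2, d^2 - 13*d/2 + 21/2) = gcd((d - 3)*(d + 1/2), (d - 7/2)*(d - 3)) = d - 3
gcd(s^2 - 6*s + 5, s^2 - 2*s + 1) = s - 1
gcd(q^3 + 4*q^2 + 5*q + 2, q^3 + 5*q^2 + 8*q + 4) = q^2 + 3*q + 2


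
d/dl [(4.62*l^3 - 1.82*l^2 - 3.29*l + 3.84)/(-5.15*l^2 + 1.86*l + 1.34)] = (-23.793*l^4 + 17.1864*l^3 - 1.7563*l^2 + 34.6744*l - 11.551)/(26.5225*l^4 - 19.158*l^3 - 10.3424*l^2 + 4.9848*l + 1.7956)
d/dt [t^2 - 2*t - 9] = 2*t - 2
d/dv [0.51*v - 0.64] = 0.510000000000000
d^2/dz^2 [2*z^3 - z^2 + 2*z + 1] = 12*z - 2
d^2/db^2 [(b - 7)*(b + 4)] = 2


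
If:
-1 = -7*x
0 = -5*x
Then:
No Solution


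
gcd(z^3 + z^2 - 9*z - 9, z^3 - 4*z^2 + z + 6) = z^2 - 2*z - 3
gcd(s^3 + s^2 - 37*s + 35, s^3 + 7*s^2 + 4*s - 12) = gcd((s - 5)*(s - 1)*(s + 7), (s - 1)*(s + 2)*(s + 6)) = s - 1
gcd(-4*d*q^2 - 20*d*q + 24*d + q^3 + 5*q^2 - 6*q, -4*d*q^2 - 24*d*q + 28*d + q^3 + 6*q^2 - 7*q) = -4*d*q + 4*d + q^2 - q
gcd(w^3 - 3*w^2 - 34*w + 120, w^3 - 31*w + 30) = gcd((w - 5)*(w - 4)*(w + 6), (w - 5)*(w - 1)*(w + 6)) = w^2 + w - 30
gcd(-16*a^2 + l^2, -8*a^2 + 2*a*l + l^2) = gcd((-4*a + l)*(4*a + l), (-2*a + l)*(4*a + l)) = 4*a + l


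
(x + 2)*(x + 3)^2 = x^3 + 8*x^2 + 21*x + 18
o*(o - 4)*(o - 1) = o^3 - 5*o^2 + 4*o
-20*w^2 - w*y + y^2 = (-5*w + y)*(4*w + y)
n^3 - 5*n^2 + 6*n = n*(n - 3)*(n - 2)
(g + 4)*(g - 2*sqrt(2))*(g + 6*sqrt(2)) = g^3 + 4*g^2 + 4*sqrt(2)*g^2 - 24*g + 16*sqrt(2)*g - 96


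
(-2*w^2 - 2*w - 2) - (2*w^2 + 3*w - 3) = -4*w^2 - 5*w + 1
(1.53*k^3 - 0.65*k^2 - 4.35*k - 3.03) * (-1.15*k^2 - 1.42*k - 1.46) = -1.7595*k^5 - 1.4251*k^4 + 3.6917*k^3 + 10.6105*k^2 + 10.6536*k + 4.4238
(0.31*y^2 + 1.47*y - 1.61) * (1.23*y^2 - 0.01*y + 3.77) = 0.3813*y^4 + 1.805*y^3 - 0.8263*y^2 + 5.558*y - 6.0697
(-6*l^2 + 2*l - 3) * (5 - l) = 6*l^3 - 32*l^2 + 13*l - 15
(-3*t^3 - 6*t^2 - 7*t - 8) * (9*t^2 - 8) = -27*t^5 - 54*t^4 - 39*t^3 - 24*t^2 + 56*t + 64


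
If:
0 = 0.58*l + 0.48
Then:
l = -0.83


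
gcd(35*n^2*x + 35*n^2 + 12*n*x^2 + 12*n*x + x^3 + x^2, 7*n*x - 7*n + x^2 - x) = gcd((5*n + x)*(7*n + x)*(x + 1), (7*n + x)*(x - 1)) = 7*n + x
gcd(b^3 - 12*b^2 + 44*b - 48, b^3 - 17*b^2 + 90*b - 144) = b - 6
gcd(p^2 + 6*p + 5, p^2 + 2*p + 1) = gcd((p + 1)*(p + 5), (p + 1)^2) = p + 1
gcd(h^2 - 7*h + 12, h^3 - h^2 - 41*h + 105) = h - 3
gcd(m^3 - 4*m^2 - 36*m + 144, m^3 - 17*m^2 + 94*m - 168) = m^2 - 10*m + 24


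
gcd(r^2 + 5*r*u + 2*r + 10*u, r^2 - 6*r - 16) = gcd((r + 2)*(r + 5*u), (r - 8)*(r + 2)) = r + 2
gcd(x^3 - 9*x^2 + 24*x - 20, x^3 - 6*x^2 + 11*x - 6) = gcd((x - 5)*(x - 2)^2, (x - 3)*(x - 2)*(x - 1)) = x - 2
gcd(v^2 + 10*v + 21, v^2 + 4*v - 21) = v + 7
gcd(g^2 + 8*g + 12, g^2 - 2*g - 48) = g + 6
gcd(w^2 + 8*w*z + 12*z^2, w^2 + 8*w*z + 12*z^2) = w^2 + 8*w*z + 12*z^2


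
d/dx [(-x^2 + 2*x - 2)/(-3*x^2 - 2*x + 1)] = 2*(4*x^2 - 7*x - 1)/(9*x^4 + 12*x^3 - 2*x^2 - 4*x + 1)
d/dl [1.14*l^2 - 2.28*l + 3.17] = 2.28*l - 2.28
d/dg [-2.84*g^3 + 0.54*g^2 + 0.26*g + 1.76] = -8.52*g^2 + 1.08*g + 0.26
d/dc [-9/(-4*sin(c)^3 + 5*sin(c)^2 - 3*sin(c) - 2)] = 9*(-12*sin(c)^2 + 10*sin(c) - 3)*cos(c)/(4*sin(c)^3 - 5*sin(c)^2 + 3*sin(c) + 2)^2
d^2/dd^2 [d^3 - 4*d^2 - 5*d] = 6*d - 8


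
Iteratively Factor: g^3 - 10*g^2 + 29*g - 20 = (g - 1)*(g^2 - 9*g + 20) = (g - 4)*(g - 1)*(g - 5)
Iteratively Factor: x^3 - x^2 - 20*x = (x + 4)*(x^2 - 5*x) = (x - 5)*(x + 4)*(x)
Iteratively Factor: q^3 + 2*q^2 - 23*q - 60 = (q - 5)*(q^2 + 7*q + 12) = (q - 5)*(q + 4)*(q + 3)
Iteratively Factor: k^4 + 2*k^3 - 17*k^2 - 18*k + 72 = (k - 2)*(k^3 + 4*k^2 - 9*k - 36) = (k - 2)*(k + 4)*(k^2 - 9) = (k - 3)*(k - 2)*(k + 4)*(k + 3)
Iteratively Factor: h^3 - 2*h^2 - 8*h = (h + 2)*(h^2 - 4*h) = (h - 4)*(h + 2)*(h)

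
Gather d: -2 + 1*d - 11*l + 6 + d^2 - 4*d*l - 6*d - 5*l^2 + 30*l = d^2 + d*(-4*l - 5) - 5*l^2 + 19*l + 4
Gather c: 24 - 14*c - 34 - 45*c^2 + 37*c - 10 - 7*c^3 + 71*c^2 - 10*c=-7*c^3 + 26*c^2 + 13*c - 20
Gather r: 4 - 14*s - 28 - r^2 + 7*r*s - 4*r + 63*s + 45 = -r^2 + r*(7*s - 4) + 49*s + 21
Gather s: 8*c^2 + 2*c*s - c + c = 8*c^2 + 2*c*s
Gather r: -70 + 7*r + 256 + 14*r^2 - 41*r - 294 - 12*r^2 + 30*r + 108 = 2*r^2 - 4*r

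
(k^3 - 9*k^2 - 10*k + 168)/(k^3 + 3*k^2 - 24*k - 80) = (k^2 - 13*k + 42)/(k^2 - k - 20)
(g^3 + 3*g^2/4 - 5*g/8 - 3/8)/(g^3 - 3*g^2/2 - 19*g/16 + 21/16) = 2*(2*g + 1)/(4*g - 7)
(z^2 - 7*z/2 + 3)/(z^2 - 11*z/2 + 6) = (z - 2)/(z - 4)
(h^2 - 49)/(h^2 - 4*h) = (h^2 - 49)/(h*(h - 4))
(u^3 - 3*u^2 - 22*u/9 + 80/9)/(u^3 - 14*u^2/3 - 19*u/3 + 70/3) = (9*u^2 - 9*u - 40)/(3*(3*u^2 - 8*u - 35))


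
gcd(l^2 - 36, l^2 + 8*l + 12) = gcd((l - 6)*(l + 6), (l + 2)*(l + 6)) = l + 6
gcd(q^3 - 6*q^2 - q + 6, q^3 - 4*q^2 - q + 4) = q^2 - 1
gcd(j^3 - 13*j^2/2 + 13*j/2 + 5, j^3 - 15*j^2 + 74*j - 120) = j - 5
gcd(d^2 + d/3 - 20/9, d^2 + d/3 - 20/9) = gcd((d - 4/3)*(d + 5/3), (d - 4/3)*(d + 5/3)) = d^2 + d/3 - 20/9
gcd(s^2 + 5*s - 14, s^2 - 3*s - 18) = 1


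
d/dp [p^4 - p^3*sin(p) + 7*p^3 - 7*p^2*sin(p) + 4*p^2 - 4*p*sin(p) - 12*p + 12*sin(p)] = -p^3*cos(p) + 4*p^3 - 3*p^2*sin(p) - 7*p^2*cos(p) + 21*p^2 - 14*p*sin(p) - 4*p*cos(p) + 8*p - 4*sin(p) + 12*cos(p) - 12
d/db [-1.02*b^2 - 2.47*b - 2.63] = -2.04*b - 2.47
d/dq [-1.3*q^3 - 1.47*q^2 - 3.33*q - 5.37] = -3.9*q^2 - 2.94*q - 3.33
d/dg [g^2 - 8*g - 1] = 2*g - 8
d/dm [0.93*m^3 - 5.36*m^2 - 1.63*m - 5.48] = 2.79*m^2 - 10.72*m - 1.63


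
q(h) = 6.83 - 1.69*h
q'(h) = -1.69000000000000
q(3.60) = 0.75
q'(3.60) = -1.69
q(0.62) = 5.78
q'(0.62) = -1.69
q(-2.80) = 11.56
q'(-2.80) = -1.69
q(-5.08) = 15.42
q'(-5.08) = -1.69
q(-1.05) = 8.60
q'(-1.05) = -1.69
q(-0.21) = 7.18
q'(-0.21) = -1.69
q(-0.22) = 7.20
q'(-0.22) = -1.69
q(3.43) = 1.03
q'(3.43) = -1.69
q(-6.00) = 16.97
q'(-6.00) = -1.69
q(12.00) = -13.45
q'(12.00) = -1.69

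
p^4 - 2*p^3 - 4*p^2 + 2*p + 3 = (p - 3)*(p - 1)*(p + 1)^2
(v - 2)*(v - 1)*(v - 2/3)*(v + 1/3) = v^4 - 10*v^3/3 + 25*v^2/9 - 4/9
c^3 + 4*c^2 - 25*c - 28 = (c - 4)*(c + 1)*(c + 7)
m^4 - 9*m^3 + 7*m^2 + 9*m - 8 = (m - 8)*(m - 1)^2*(m + 1)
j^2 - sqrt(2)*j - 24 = (j - 4*sqrt(2))*(j + 3*sqrt(2))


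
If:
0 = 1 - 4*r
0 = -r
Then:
No Solution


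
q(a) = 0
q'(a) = 0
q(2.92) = 0.00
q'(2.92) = 0.00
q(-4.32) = 0.00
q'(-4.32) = 0.00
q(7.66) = 0.00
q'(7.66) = 0.00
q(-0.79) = 0.00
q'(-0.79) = 0.00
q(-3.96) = 0.00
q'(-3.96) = 0.00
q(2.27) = 0.00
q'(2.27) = 0.00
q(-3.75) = 0.00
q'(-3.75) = 0.00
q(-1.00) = 0.00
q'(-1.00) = 0.00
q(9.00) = 0.00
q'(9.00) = 0.00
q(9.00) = 0.00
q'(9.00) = 0.00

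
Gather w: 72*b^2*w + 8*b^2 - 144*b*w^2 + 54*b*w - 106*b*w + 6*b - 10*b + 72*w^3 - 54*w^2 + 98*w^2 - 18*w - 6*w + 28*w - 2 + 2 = 8*b^2 - 4*b + 72*w^3 + w^2*(44 - 144*b) + w*(72*b^2 - 52*b + 4)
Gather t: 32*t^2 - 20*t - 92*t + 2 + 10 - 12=32*t^2 - 112*t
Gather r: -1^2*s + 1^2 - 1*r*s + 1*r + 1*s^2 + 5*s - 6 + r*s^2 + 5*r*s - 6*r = r*(s^2 + 4*s - 5) + s^2 + 4*s - 5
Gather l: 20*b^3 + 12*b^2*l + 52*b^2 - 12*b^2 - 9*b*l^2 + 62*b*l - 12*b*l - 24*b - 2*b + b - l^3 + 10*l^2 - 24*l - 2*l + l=20*b^3 + 40*b^2 - 25*b - l^3 + l^2*(10 - 9*b) + l*(12*b^2 + 50*b - 25)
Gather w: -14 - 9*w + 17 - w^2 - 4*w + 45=-w^2 - 13*w + 48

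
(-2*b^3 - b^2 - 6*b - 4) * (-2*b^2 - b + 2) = 4*b^5 + 4*b^4 + 9*b^3 + 12*b^2 - 8*b - 8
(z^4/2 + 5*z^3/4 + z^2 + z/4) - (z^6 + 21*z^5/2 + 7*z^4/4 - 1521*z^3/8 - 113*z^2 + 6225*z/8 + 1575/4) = -z^6 - 21*z^5/2 - 5*z^4/4 + 1531*z^3/8 + 114*z^2 - 6223*z/8 - 1575/4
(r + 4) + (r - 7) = 2*r - 3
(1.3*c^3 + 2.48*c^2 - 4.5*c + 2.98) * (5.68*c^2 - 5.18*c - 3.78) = 7.384*c^5 + 7.3524*c^4 - 43.3204*c^3 + 30.862*c^2 + 1.5736*c - 11.2644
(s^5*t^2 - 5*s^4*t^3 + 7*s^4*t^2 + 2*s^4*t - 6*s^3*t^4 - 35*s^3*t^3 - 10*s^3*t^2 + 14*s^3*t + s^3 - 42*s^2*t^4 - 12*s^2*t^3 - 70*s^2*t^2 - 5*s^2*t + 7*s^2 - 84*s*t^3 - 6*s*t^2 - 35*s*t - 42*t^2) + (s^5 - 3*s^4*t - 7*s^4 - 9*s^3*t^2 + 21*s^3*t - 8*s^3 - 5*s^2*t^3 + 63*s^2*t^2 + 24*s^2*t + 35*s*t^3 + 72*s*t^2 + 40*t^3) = s^5*t^2 + s^5 - 5*s^4*t^3 + 7*s^4*t^2 - s^4*t - 7*s^4 - 6*s^3*t^4 - 35*s^3*t^3 - 19*s^3*t^2 + 35*s^3*t - 7*s^3 - 42*s^2*t^4 - 17*s^2*t^3 - 7*s^2*t^2 + 19*s^2*t + 7*s^2 - 49*s*t^3 + 66*s*t^2 - 35*s*t + 40*t^3 - 42*t^2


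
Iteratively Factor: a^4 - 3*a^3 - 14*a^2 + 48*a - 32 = (a - 2)*(a^3 - a^2 - 16*a + 16) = (a - 4)*(a - 2)*(a^2 + 3*a - 4) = (a - 4)*(a - 2)*(a - 1)*(a + 4)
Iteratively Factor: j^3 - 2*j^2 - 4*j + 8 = (j - 2)*(j^2 - 4) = (j - 2)^2*(j + 2)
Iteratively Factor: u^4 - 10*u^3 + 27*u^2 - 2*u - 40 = (u - 5)*(u^3 - 5*u^2 + 2*u + 8) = (u - 5)*(u - 4)*(u^2 - u - 2) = (u - 5)*(u - 4)*(u + 1)*(u - 2)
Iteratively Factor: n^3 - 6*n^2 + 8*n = (n)*(n^2 - 6*n + 8) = n*(n - 2)*(n - 4)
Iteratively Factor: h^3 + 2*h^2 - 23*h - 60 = (h + 3)*(h^2 - h - 20) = (h + 3)*(h + 4)*(h - 5)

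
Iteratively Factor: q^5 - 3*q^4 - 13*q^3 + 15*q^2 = (q)*(q^4 - 3*q^3 - 13*q^2 + 15*q) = q*(q - 5)*(q^3 + 2*q^2 - 3*q) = q^2*(q - 5)*(q^2 + 2*q - 3) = q^2*(q - 5)*(q + 3)*(q - 1)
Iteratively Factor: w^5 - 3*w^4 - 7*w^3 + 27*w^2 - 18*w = (w + 3)*(w^4 - 6*w^3 + 11*w^2 - 6*w) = (w - 1)*(w + 3)*(w^3 - 5*w^2 + 6*w) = w*(w - 1)*(w + 3)*(w^2 - 5*w + 6) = w*(w - 2)*(w - 1)*(w + 3)*(w - 3)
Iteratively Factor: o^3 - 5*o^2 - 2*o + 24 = (o + 2)*(o^2 - 7*o + 12) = (o - 3)*(o + 2)*(o - 4)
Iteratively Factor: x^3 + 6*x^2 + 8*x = (x + 2)*(x^2 + 4*x) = x*(x + 2)*(x + 4)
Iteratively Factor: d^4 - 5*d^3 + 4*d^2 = (d - 4)*(d^3 - d^2) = d*(d - 4)*(d^2 - d) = d*(d - 4)*(d - 1)*(d)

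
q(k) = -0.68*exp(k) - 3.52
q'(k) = -0.68*exp(k)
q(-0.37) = -3.99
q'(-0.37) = -0.47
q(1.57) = -6.79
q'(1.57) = -3.27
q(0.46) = -4.60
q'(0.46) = -1.08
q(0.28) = -4.42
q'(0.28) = -0.90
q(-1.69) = -3.65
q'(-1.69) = -0.13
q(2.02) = -8.65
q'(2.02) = -5.13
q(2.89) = -15.76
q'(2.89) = -12.24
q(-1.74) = -3.64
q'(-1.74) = -0.12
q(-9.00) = -3.52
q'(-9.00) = 0.00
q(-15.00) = -3.52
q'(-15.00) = 0.00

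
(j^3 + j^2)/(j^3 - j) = j/(j - 1)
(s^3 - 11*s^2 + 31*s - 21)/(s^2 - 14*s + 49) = (s^2 - 4*s + 3)/(s - 7)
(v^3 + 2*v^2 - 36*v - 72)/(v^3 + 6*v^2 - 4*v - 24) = (v - 6)/(v - 2)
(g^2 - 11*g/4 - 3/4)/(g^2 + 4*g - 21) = (g + 1/4)/(g + 7)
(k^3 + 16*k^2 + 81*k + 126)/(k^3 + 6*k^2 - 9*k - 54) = (k + 7)/(k - 3)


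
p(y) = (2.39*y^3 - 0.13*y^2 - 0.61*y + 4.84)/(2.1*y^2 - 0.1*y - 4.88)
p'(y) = (0.1 - 4.2*y)*(2.39*y^3 - 0.13*y^2 - 0.61*y + 4.84)/(2.1*y^2 - 0.1*y - 4.88)^2 + (7.17*y^2 - 0.26*y - 0.61)/(2.1*y^2 - 0.1*y - 4.88) = (5.019*y^4 - 0.478*y^3 - 33.6956*y^2 - 19.0592*y + 3.4608)/(4.41*y^4 - 0.42*y^3 - 20.486*y^2 + 0.976*y + 23.8144)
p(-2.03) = -3.63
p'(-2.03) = -0.47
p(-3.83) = -4.90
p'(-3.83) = 1.00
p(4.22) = 5.59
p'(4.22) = 0.85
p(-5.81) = -6.98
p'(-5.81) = 1.08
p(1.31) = -6.53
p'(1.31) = -33.14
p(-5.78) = -6.95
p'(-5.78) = 1.08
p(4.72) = 6.04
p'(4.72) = 0.93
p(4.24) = 5.61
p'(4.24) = 0.86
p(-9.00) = -10.49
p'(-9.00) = 1.11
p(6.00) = 7.31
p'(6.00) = 1.03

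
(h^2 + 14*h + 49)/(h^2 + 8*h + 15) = (h^2 + 14*h + 49)/(h^2 + 8*h + 15)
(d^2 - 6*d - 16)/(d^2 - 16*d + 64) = (d + 2)/(d - 8)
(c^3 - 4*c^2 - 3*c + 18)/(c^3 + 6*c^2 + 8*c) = (c^2 - 6*c + 9)/(c*(c + 4))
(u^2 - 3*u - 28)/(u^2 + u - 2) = (u^2 - 3*u - 28)/(u^2 + u - 2)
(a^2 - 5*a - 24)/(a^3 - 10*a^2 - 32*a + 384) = (a + 3)/(a^2 - 2*a - 48)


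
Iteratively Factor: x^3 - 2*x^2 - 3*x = (x - 3)*(x^2 + x) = (x - 3)*(x + 1)*(x)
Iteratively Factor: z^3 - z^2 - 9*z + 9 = (z - 1)*(z^2 - 9) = (z - 3)*(z - 1)*(z + 3)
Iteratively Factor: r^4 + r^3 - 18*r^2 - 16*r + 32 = (r + 4)*(r^3 - 3*r^2 - 6*r + 8) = (r + 2)*(r + 4)*(r^2 - 5*r + 4) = (r - 4)*(r + 2)*(r + 4)*(r - 1)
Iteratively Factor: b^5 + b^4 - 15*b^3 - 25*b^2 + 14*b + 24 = (b + 3)*(b^4 - 2*b^3 - 9*b^2 + 2*b + 8) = (b - 1)*(b + 3)*(b^3 - b^2 - 10*b - 8) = (b - 4)*(b - 1)*(b + 3)*(b^2 + 3*b + 2) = (b - 4)*(b - 1)*(b + 2)*(b + 3)*(b + 1)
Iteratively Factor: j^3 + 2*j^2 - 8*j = (j)*(j^2 + 2*j - 8) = j*(j + 4)*(j - 2)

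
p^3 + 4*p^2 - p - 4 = (p - 1)*(p + 1)*(p + 4)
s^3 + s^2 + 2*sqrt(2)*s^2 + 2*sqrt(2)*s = s*(s + 1)*(s + 2*sqrt(2))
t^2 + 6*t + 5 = (t + 1)*(t + 5)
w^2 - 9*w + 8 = (w - 8)*(w - 1)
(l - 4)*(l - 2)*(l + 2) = l^3 - 4*l^2 - 4*l + 16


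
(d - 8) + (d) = 2*d - 8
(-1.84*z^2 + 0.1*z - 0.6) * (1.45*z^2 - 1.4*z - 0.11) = -2.668*z^4 + 2.721*z^3 - 0.8076*z^2 + 0.829*z + 0.066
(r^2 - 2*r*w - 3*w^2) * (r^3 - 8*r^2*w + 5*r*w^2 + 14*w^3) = r^5 - 10*r^4*w + 18*r^3*w^2 + 28*r^2*w^3 - 43*r*w^4 - 42*w^5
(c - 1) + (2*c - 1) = 3*c - 2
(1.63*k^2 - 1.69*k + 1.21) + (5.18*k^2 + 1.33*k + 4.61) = 6.81*k^2 - 0.36*k + 5.82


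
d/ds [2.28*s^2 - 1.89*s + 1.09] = 4.56*s - 1.89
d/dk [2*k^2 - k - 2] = 4*k - 1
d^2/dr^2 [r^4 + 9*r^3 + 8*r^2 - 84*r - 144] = 12*r^2 + 54*r + 16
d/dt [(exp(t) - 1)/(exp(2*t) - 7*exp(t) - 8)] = ((1 - exp(t))*(2*exp(t) - 7) + exp(2*t) - 7*exp(t) - 8)*exp(t)/(-exp(2*t) + 7*exp(t) + 8)^2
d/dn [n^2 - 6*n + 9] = 2*n - 6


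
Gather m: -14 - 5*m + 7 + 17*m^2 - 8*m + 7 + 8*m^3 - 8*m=8*m^3 + 17*m^2 - 21*m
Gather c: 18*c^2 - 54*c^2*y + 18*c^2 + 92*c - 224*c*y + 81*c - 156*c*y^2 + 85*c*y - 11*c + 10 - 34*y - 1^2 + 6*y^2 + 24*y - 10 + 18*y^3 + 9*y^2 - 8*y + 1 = c^2*(36 - 54*y) + c*(-156*y^2 - 139*y + 162) + 18*y^3 + 15*y^2 - 18*y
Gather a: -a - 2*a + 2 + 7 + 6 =15 - 3*a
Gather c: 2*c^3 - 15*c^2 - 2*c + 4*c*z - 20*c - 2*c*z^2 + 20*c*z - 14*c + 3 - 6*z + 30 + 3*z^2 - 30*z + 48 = 2*c^3 - 15*c^2 + c*(-2*z^2 + 24*z - 36) + 3*z^2 - 36*z + 81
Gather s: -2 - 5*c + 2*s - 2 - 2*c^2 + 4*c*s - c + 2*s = -2*c^2 - 6*c + s*(4*c + 4) - 4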